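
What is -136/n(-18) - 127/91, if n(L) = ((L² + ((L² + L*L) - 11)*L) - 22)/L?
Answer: -410149/253981 ≈ -1.6149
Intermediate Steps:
n(L) = (-22 + L² + L*(-11 + 2*L²))/L (n(L) = ((L² + ((L² + L²) - 11)*L) - 22)/L = ((L² + (2*L² - 11)*L) - 22)/L = ((L² + (-11 + 2*L²)*L) - 22)/L = ((L² + L*(-11 + 2*L²)) - 22)/L = (-22 + L² + L*(-11 + 2*L²))/L)
-136/n(-18) - 127/91 = -136/(-11 - 18 - 22/(-18) + 2*(-18)²) - 127/91 = -136/(-11 - 18 - 22*(-1/18) + 2*324) - 127*1/91 = -136/(-11 - 18 + 11/9 + 648) - 127/91 = -136/5582/9 - 127/91 = -136*9/5582 - 127/91 = -612/2791 - 127/91 = -410149/253981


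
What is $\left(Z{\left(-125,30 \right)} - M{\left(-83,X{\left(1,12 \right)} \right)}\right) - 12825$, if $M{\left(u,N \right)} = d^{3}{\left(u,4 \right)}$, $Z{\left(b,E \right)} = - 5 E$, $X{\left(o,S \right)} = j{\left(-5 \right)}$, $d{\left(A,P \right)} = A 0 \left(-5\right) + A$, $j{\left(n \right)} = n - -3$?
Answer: $558812$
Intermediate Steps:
$j{\left(n \right)} = 3 + n$ ($j{\left(n \right)} = n + 3 = 3 + n$)
$d{\left(A,P \right)} = A$ ($d{\left(A,P \right)} = 0 \left(-5\right) + A = 0 + A = A$)
$X{\left(o,S \right)} = -2$ ($X{\left(o,S \right)} = 3 - 5 = -2$)
$M{\left(u,N \right)} = u^{3}$
$\left(Z{\left(-125,30 \right)} - M{\left(-83,X{\left(1,12 \right)} \right)}\right) - 12825 = \left(\left(-5\right) 30 - \left(-83\right)^{3}\right) - 12825 = \left(-150 - -571787\right) - 12825 = \left(-150 + 571787\right) - 12825 = 571637 - 12825 = 558812$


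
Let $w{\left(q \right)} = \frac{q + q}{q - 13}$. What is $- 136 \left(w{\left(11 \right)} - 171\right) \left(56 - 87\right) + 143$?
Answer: $-767169$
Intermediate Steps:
$w{\left(q \right)} = \frac{2 q}{-13 + q}$
$- 136 \left(w{\left(11 \right)} - 171\right) \left(56 - 87\right) + 143 = - 136 \left(2 \cdot 11 \frac{1}{-13 + 11} - 171\right) \left(56 - 87\right) + 143 = - 136 \left(2 \cdot 11 \frac{1}{-2} - 171\right) \left(-31\right) + 143 = - 136 \left(2 \cdot 11 \left(- \frac{1}{2}\right) - 171\right) \left(-31\right) + 143 = - 136 \left(-11 - 171\right) \left(-31\right) + 143 = - 136 \left(\left(-182\right) \left(-31\right)\right) + 143 = \left(-136\right) 5642 + 143 = -767312 + 143 = -767169$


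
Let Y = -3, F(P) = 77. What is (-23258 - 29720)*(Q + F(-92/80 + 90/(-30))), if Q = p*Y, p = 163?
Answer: 21826936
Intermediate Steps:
Q = -489 (Q = 163*(-3) = -489)
(-23258 - 29720)*(Q + F(-92/80 + 90/(-30))) = (-23258 - 29720)*(-489 + 77) = -52978*(-412) = 21826936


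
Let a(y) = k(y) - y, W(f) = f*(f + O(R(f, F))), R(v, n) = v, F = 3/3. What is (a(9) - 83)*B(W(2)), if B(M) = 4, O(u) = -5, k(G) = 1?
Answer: -364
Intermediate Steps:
F = 1 (F = 3*(⅓) = 1)
W(f) = f*(-5 + f) (W(f) = f*(f - 5) = f*(-5 + f))
a(y) = 1 - y
(a(9) - 83)*B(W(2)) = ((1 - 1*9) - 83)*4 = ((1 - 9) - 83)*4 = (-8 - 83)*4 = -91*4 = -364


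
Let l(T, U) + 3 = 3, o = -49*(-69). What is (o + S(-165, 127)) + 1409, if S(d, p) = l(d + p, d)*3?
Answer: 4790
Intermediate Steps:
o = 3381
l(T, U) = 0 (l(T, U) = -3 + 3 = 0)
S(d, p) = 0 (S(d, p) = 0*3 = 0)
(o + S(-165, 127)) + 1409 = (3381 + 0) + 1409 = 3381 + 1409 = 4790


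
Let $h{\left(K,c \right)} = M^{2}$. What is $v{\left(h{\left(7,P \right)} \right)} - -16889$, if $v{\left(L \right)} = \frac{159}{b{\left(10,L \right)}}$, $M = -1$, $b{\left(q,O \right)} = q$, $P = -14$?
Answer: $\frac{169049}{10} \approx 16905.0$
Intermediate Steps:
$h{\left(K,c \right)} = 1$ ($h{\left(K,c \right)} = \left(-1\right)^{2} = 1$)
$v{\left(L \right)} = \frac{159}{10}$
$v{\left(h{\left(7,P \right)} \right)} - -16889 = \frac{159}{10} - -16889 = \frac{159}{10} + 16889 = \frac{169049}{10}$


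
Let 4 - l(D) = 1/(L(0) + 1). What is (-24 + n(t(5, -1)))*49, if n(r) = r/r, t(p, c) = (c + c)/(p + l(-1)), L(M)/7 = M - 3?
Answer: -1127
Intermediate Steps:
L(M) = -21 + 7*M (L(M) = 7*(M - 3) = 7*(-3 + M) = -21 + 7*M)
l(D) = 81/20 (l(D) = 4 - 1/((-21 + 7*0) + 1) = 4 - 1/((-21 + 0) + 1) = 4 - 1/(-21 + 1) = 4 - 1/(-20) = 4 - 1*(-1/20) = 4 + 1/20 = 81/20)
t(p, c) = 2*c/(81/20 + p) (t(p, c) = (c + c)/(p + 81/20) = (2*c)/(81/20 + p) = 2*c/(81/20 + p))
n(r) = 1
(-24 + n(t(5, -1)))*49 = (-24 + 1)*49 = -23*49 = -1127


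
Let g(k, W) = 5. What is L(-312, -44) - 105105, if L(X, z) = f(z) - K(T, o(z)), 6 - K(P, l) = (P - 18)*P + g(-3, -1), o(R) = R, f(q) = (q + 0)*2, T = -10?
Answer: -104914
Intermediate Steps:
f(q) = 2*q (f(q) = q*2 = 2*q)
K(P, l) = 1 - P*(-18 + P) (K(P, l) = 6 - ((P - 18)*P + 5) = 6 - ((-18 + P)*P + 5) = 6 - (P*(-18 + P) + 5) = 6 - (5 + P*(-18 + P)) = 6 + (-5 - P*(-18 + P)) = 1 - P*(-18 + P))
L(X, z) = 279 + 2*z (L(X, z) = 2*z - (1 - 1*(-10)² + 18*(-10)) = 2*z - (1 - 1*100 - 180) = 2*z - (1 - 100 - 180) = 2*z - 1*(-279) = 2*z + 279 = 279 + 2*z)
L(-312, -44) - 105105 = (279 + 2*(-44)) - 105105 = (279 - 88) - 105105 = 191 - 105105 = -104914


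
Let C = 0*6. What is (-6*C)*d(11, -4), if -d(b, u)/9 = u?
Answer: 0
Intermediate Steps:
d(b, u) = -9*u
C = 0
(-6*C)*d(11, -4) = (-6*0)*(-9*(-4)) = 0*36 = 0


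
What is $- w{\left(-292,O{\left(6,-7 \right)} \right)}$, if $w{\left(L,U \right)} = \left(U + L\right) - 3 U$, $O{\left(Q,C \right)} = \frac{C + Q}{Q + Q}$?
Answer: $\frac{1751}{6} \approx 291.83$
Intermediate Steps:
$O{\left(Q,C \right)} = \frac{C + Q}{2 Q}$
$w{\left(L,U \right)} = L - 2 U$ ($w{\left(L,U \right)} = \left(L + U\right) - 3 U = L - 2 U$)
$- w{\left(-292,O{\left(6,-7 \right)} \right)} = - (-292 - 2 \frac{-7 + 6}{2 \cdot 6}) = - (-292 - 2 \cdot \frac{1}{2} \cdot \frac{1}{6} \left(-1\right)) = - (-292 - - \frac{1}{6}) = - (-292 + \frac{1}{6}) = \left(-1\right) \left(- \frac{1751}{6}\right) = \frac{1751}{6}$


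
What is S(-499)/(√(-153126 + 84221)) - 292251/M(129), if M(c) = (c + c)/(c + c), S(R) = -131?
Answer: -292251 + 131*I*√68905/68905 ≈ -2.9225e+5 + 0.49905*I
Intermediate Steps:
M(c) = 1 (M(c) = (2*c)/((2*c)) = (2*c)*(1/(2*c)) = 1)
S(-499)/(√(-153126 + 84221)) - 292251/M(129) = -131/√(-153126 + 84221) - 292251/1 = -131*(-I*√68905/68905) - 292251*1 = -131*(-I*√68905/68905) - 292251 = -(-131)*I*√68905/68905 - 292251 = 131*I*√68905/68905 - 292251 = -292251 + 131*I*√68905/68905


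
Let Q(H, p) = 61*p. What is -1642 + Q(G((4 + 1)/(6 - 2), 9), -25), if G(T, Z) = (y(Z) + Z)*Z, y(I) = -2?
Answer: -3167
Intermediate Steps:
G(T, Z) = Z*(-2 + Z) (G(T, Z) = (-2 + Z)*Z = Z*(-2 + Z))
-1642 + Q(G((4 + 1)/(6 - 2), 9), -25) = -1642 + 61*(-25) = -1642 - 1525 = -3167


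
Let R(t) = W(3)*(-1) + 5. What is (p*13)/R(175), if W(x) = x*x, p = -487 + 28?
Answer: 5967/4 ≈ 1491.8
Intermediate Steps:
p = -459
W(x) = x**2
R(t) = -4 (R(t) = 3**2*(-1) + 5 = 9*(-1) + 5 = -9 + 5 = -4)
(p*13)/R(175) = -459*13/(-4) = -5967*(-1/4) = 5967/4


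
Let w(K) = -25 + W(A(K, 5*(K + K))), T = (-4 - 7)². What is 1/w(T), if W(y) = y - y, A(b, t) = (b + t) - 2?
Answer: -1/25 ≈ -0.040000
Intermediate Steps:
T = 121 (T = (-11)² = 121)
A(b, t) = -2 + b + t
W(y) = 0
w(K) = -25 (w(K) = -25 + 0 = -25)
1/w(T) = 1/(-25) = -1/25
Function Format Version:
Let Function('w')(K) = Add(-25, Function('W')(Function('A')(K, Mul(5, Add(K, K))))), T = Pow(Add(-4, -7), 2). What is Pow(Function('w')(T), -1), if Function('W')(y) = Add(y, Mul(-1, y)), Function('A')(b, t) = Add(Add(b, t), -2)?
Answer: Rational(-1, 25) ≈ -0.040000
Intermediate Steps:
T = 121 (T = Pow(-11, 2) = 121)
Function('A')(b, t) = Add(-2, b, t)
Function('W')(y) = 0
Function('w')(K) = -25 (Function('w')(K) = Add(-25, 0) = -25)
Pow(Function('w')(T), -1) = Pow(-25, -1) = Rational(-1, 25)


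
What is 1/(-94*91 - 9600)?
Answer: -1/18154 ≈ -5.5084e-5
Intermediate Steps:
1/(-94*91 - 9600) = 1/(-8554 - 9600) = 1/(-18154) = -1/18154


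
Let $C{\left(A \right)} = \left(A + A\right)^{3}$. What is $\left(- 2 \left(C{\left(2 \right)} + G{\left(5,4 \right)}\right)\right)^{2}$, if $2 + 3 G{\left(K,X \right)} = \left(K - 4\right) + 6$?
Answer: $\frac{155236}{9} \approx 17248.0$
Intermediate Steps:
$G{\left(K,X \right)} = \frac{K}{3}$ ($G{\left(K,X \right)} = - \frac{2}{3} + \frac{\left(K - 4\right) + 6}{3} = - \frac{2}{3} + \frac{\left(-4 + K\right) + 6}{3} = - \frac{2}{3} + \frac{2 + K}{3} = - \frac{2}{3} + \left(\frac{2}{3} + \frac{K}{3}\right) = \frac{K}{3}$)
$C{\left(A \right)} = 8 A^{3}$ ($C{\left(A \right)} = \left(2 A\right)^{3} = 8 A^{3}$)
$\left(- 2 \left(C{\left(2 \right)} + G{\left(5,4 \right)}\right)\right)^{2} = \left(- 2 \left(8 \cdot 2^{3} + \frac{1}{3} \cdot 5\right)\right)^{2} = \left(- 2 \left(8 \cdot 8 + \frac{5}{3}\right)\right)^{2} = \left(- 2 \left(64 + \frac{5}{3}\right)\right)^{2} = \left(\left(-2\right) \frac{197}{3}\right)^{2} = \left(- \frac{394}{3}\right)^{2} = \frac{155236}{9}$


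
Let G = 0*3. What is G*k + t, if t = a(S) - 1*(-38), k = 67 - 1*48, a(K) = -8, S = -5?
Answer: 30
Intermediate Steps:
G = 0
k = 19 (k = 67 - 48 = 19)
t = 30 (t = -8 - 1*(-38) = -8 + 38 = 30)
G*k + t = 0*19 + 30 = 0 + 30 = 30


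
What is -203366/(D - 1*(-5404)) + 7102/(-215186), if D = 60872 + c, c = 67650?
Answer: -657539096/423808827 ≈ -1.5515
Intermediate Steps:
D = 128522 (D = 60872 + 67650 = 128522)
-203366/(D - 1*(-5404)) + 7102/(-215186) = -203366/(128522 - 1*(-5404)) + 7102/(-215186) = -203366/(128522 + 5404) + 7102*(-1/215186) = -203366/133926 - 3551/107593 = -203366*1/133926 - 3551/107593 = -101683/66963 - 3551/107593 = -657539096/423808827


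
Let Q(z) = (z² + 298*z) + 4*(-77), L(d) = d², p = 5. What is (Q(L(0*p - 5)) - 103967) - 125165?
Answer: -221365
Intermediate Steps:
Q(z) = -308 + z² + 298*z (Q(z) = (z² + 298*z) - 308 = -308 + z² + 298*z)
(Q(L(0*p - 5)) - 103967) - 125165 = ((-308 + ((0*5 - 5)²)² + 298*(0*5 - 5)²) - 103967) - 125165 = ((-308 + ((0 - 5)²)² + 298*(0 - 5)²) - 103967) - 125165 = ((-308 + ((-5)²)² + 298*(-5)²) - 103967) - 125165 = ((-308 + 25² + 298*25) - 103967) - 125165 = ((-308 + 625 + 7450) - 103967) - 125165 = (7767 - 103967) - 125165 = -96200 - 125165 = -221365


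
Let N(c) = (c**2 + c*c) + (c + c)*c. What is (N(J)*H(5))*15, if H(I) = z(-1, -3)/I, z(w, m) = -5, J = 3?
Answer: -540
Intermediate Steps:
H(I) = -5/I
N(c) = 4*c**2 (N(c) = (c**2 + c**2) + (2*c)*c = 2*c**2 + 2*c**2 = 4*c**2)
(N(J)*H(5))*15 = ((4*3**2)*(-5/5))*15 = ((4*9)*(-5*1/5))*15 = (36*(-1))*15 = -36*15 = -540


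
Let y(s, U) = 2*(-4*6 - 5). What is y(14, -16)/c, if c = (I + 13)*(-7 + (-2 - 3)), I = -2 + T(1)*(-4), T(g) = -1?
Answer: 29/90 ≈ 0.32222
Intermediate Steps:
I = 2 (I = -2 - 1*(-4) = -2 + 4 = 2)
c = -180 (c = (2 + 13)*(-7 + (-2 - 3)) = 15*(-7 - 5) = 15*(-12) = -180)
y(s, U) = -58 (y(s, U) = 2*(-24 - 5) = 2*(-29) = -58)
y(14, -16)/c = -58/(-180) = -58*(-1/180) = 29/90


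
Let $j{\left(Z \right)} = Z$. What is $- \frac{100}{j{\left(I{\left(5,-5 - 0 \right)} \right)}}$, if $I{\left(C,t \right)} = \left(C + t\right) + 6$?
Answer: $- \frac{50}{3} \approx -16.667$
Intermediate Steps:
$I{\left(C,t \right)} = 6 + C + t$
$- \frac{100}{j{\left(I{\left(5,-5 - 0 \right)} \right)}} = - \frac{100}{6 + 5 - 5} = - \frac{100}{6} = \left(-100\right) \frac{1}{6} = - \frac{50}{3}$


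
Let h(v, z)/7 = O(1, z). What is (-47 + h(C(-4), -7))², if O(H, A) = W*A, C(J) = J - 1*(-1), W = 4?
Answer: 59049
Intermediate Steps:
C(J) = 1 + J (C(J) = J + 1 = 1 + J)
O(H, A) = 4*A
h(v, z) = 28*z (h(v, z) = 7*(4*z) = 28*z)
(-47 + h(C(-4), -7))² = (-47 + 28*(-7))² = (-47 - 196)² = (-243)² = 59049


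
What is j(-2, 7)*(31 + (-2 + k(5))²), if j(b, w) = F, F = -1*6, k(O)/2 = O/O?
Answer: -186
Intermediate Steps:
k(O) = 2 (k(O) = 2*(O/O) = 2*1 = 2)
F = -6
j(b, w) = -6
j(-2, 7)*(31 + (-2 + k(5))²) = -6*(31 + (-2 + 2)²) = -6*(31 + 0²) = -6*(31 + 0) = -6*31 = -186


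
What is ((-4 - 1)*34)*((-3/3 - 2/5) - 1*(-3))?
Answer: -272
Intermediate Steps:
((-4 - 1)*34)*((-3/3 - 2/5) - 1*(-3)) = (-5*34)*((-3*⅓ - 2*⅕) + 3) = -170*((-1 - ⅖) + 3) = -170*(-7/5 + 3) = -170*8/5 = -272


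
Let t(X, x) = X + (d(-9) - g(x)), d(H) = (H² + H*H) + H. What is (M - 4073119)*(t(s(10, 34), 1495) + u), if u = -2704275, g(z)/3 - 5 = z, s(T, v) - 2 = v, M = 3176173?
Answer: 2429455378356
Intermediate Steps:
s(T, v) = 2 + v
d(H) = H + 2*H² (d(H) = (H² + H²) + H = 2*H² + H = H + 2*H²)
g(z) = 15 + 3*z
t(X, x) = 138 + X - 3*x (t(X, x) = X + (-9*(1 + 2*(-9)) - (15 + 3*x)) = X + (-9*(1 - 18) + (-15 - 3*x)) = X + (-9*(-17) + (-15 - 3*x)) = X + (153 + (-15 - 3*x)) = X + (138 - 3*x) = 138 + X - 3*x)
(M - 4073119)*(t(s(10, 34), 1495) + u) = (3176173 - 4073119)*((138 + (2 + 34) - 3*1495) - 2704275) = -896946*((138 + 36 - 4485) - 2704275) = -896946*(-4311 - 2704275) = -896946*(-2708586) = 2429455378356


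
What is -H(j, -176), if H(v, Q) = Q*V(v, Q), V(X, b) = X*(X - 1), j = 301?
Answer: 15892800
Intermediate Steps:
V(X, b) = X*(-1 + X)
H(v, Q) = Q*v*(-1 + v) (H(v, Q) = Q*(v*(-1 + v)) = Q*v*(-1 + v))
-H(j, -176) = -(-176)*301*(-1 + 301) = -(-176)*301*300 = -1*(-15892800) = 15892800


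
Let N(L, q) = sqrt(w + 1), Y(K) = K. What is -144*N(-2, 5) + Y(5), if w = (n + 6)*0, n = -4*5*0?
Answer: -139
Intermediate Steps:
n = 0 (n = -20*0 = 0)
w = 0 (w = (0 + 6)*0 = 6*0 = 0)
N(L, q) = 1 (N(L, q) = sqrt(0 + 1) = sqrt(1) = 1)
-144*N(-2, 5) + Y(5) = -144*1 + 5 = -144 + 5 = -139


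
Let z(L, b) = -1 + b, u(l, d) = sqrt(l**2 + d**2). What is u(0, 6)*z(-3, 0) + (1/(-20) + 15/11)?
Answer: -1031/220 ≈ -4.6864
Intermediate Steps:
u(l, d) = sqrt(d**2 + l**2)
u(0, 6)*z(-3, 0) + (1/(-20) + 15/11) = sqrt(6**2 + 0**2)*(-1 + 0) + (1/(-20) + 15/11) = sqrt(36 + 0)*(-1) + (1*(-1/20) + 15*(1/11)) = sqrt(36)*(-1) + (-1/20 + 15/11) = 6*(-1) + 289/220 = -6 + 289/220 = -1031/220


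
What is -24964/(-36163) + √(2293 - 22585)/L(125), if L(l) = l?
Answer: 24964/36163 + 2*I*√5073/125 ≈ 0.69032 + 1.1396*I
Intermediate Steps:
-24964/(-36163) + √(2293 - 22585)/L(125) = -24964/(-36163) + √(2293 - 22585)/125 = -24964*(-1/36163) + √(-20292)*(1/125) = 24964/36163 + (2*I*√5073)*(1/125) = 24964/36163 + 2*I*√5073/125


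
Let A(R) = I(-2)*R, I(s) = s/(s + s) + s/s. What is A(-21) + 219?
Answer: 375/2 ≈ 187.50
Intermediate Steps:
I(s) = 3/2 (I(s) = s/((2*s)) + 1 = s*(1/(2*s)) + 1 = ½ + 1 = 3/2)
A(R) = 3*R/2
A(-21) + 219 = (3/2)*(-21) + 219 = -63/2 + 219 = 375/2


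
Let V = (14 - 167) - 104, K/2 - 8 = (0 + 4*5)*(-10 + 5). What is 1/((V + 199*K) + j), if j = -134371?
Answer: -1/171244 ≈ -5.8396e-6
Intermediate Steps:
K = -184 (K = 16 + 2*((0 + 4*5)*(-10 + 5)) = 16 + 2*((0 + 20)*(-5)) = 16 + 2*(20*(-5)) = 16 + 2*(-100) = 16 - 200 = -184)
V = -257 (V = -153 - 104 = -257)
1/((V + 199*K) + j) = 1/((-257 + 199*(-184)) - 134371) = 1/((-257 - 36616) - 134371) = 1/(-36873 - 134371) = 1/(-171244) = -1/171244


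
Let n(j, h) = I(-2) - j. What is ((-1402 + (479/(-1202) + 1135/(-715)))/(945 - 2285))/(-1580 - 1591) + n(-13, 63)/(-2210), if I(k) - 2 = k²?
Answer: -36949526381/4138750175560 ≈ -0.0089277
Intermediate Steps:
I(k) = 2 + k²
n(j, h) = 6 - j (n(j, h) = (2 + (-2)²) - j = (2 + 4) - j = 6 - j)
((-1402 + (479/(-1202) + 1135/(-715)))/(945 - 2285))/(-1580 - 1591) + n(-13, 63)/(-2210) = ((-1402 + (479/(-1202) + 1135/(-715)))/(945 - 2285))/(-1580 - 1591) + (6 - 1*(-13))/(-2210) = ((-1402 + (479*(-1/1202) + 1135*(-1/715)))/(-1340))/(-3171) + (6 + 13)*(-1/2210) = ((-1402 + (-479/1202 - 227/143))*(-1/1340))*(-1/3171) + 19*(-1/2210) = ((-1402 - 341351/171886)*(-1/1340))*(-1/3171) - 19/2210 = -241325523/171886*(-1/1340)*(-1/3171) - 19/2210 = (241325523/230327240)*(-1/3171) - 19/2210 = -80441841/243455892680 - 19/2210 = -36949526381/4138750175560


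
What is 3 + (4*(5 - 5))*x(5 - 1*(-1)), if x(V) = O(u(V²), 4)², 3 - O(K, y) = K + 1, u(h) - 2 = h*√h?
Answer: 3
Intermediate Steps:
u(h) = 2 + h^(3/2) (u(h) = 2 + h*√h = 2 + h^(3/2))
O(K, y) = 2 - K (O(K, y) = 3 - (K + 1) = 3 - (1 + K) = 3 + (-1 - K) = 2 - K)
x(V) = V⁶ (x(V) = (2 - (2 + (V²)^(3/2)))² = (2 + (-2 - (V²)^(3/2)))² = (-(V²)^(3/2))² = V⁶)
3 + (4*(5 - 5))*x(5 - 1*(-1)) = 3 + (4*(5 - 5))*(5 - 1*(-1))⁶ = 3 + (4*0)*(5 + 1)⁶ = 3 + 0*6⁶ = 3 + 0*46656 = 3 + 0 = 3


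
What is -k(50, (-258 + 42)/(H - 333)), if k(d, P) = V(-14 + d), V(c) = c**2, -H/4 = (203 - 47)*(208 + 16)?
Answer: -1296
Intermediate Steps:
H = -139776 (H = -4*(203 - 47)*(208 + 16) = -624*224 = -4*34944 = -139776)
k(d, P) = (-14 + d)**2
-k(50, (-258 + 42)/(H - 333)) = -(-14 + 50)**2 = -1*36**2 = -1*1296 = -1296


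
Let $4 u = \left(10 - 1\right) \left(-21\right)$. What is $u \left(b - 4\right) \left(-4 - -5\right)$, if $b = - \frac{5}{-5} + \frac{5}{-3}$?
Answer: $\frac{441}{2} \approx 220.5$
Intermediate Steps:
$b = - \frac{2}{3}$ ($b = \left(-5\right) \left(- \frac{1}{5}\right) + 5 \left(- \frac{1}{3}\right) = 1 - \frac{5}{3} = - \frac{2}{3} \approx -0.66667$)
$u = - \frac{189}{4}$ ($u = \frac{\left(10 - 1\right) \left(-21\right)}{4} = \frac{9 \left(-21\right)}{4} = \frac{1}{4} \left(-189\right) = - \frac{189}{4} \approx -47.25$)
$u \left(b - 4\right) \left(-4 - -5\right) = - \frac{189 \left(- \frac{2}{3} - 4\right) \left(-4 - -5\right)}{4} = - \frac{189 \left(- \frac{14 \left(-4 + 5\right)}{3}\right)}{4} = - \frac{189 \left(\left(- \frac{14}{3}\right) 1\right)}{4} = \left(- \frac{189}{4}\right) \left(- \frac{14}{3}\right) = \frac{441}{2}$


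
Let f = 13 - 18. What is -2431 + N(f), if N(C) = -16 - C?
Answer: -2442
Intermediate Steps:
f = -5
-2431 + N(f) = -2431 + (-16 - 1*(-5)) = -2431 + (-16 + 5) = -2431 - 11 = -2442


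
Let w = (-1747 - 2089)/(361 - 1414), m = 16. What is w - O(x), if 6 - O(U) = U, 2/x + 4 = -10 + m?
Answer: -1429/1053 ≈ -1.3571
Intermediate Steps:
x = 1 (x = 2/(-4 + (-10 + 16)) = 2/(-4 + 6) = 2/2 = 2*(½) = 1)
O(U) = 6 - U
w = 3836/1053 (w = -3836/(-1053) = -3836*(-1/1053) = 3836/1053 ≈ 3.6429)
w - O(x) = 3836/1053 - (6 - 1*1) = 3836/1053 - (6 - 1) = 3836/1053 - 1*5 = 3836/1053 - 5 = -1429/1053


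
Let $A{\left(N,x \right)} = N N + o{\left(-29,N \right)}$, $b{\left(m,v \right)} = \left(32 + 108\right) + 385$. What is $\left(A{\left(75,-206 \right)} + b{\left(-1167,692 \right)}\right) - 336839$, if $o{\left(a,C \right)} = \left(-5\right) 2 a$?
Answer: $-330399$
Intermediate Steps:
$b{\left(m,v \right)} = 525$ ($b{\left(m,v \right)} = 140 + 385 = 525$)
$o{\left(a,C \right)} = - 10 a$
$A{\left(N,x \right)} = 290 + N^{2}$ ($A{\left(N,x \right)} = N N - -290 = N^{2} + 290 = 290 + N^{2}$)
$\left(A{\left(75,-206 \right)} + b{\left(-1167,692 \right)}\right) - 336839 = \left(\left(290 + 75^{2}\right) + 525\right) - 336839 = \left(\left(290 + 5625\right) + 525\right) - 336839 = \left(5915 + 525\right) - 336839 = 6440 - 336839 = -330399$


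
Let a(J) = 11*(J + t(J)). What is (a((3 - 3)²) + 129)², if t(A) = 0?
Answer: 16641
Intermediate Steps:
a(J) = 11*J (a(J) = 11*(J + 0) = 11*J)
(a((3 - 3)²) + 129)² = (11*(3 - 3)² + 129)² = (11*0² + 129)² = (11*0 + 129)² = (0 + 129)² = 129² = 16641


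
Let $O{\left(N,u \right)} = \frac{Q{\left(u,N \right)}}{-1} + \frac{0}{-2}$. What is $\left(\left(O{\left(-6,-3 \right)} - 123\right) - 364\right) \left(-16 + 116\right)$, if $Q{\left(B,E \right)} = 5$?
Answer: $-49200$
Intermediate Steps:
$O{\left(N,u \right)} = -5$ ($O{\left(N,u \right)} = \frac{5}{-1} + \frac{0}{-2} = 5 \left(-1\right) + 0 \left(- \frac{1}{2}\right) = -5 + 0 = -5$)
$\left(\left(O{\left(-6,-3 \right)} - 123\right) - 364\right) \left(-16 + 116\right) = \left(\left(-5 - 123\right) - 364\right) \left(-16 + 116\right) = \left(\left(-5 - 123\right) - 364\right) 100 = \left(-128 - 364\right) 100 = \left(-492\right) 100 = -49200$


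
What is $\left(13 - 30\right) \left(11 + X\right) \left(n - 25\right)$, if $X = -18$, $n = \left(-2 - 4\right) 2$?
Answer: $-4403$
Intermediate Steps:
$n = -12$ ($n = \left(-6\right) 2 = -12$)
$\left(13 - 30\right) \left(11 + X\right) \left(n - 25\right) = \left(13 - 30\right) \left(11 - 18\right) \left(-12 - 25\right) = - 17 \left(\left(-7\right) \left(-37\right)\right) = \left(-17\right) 259 = -4403$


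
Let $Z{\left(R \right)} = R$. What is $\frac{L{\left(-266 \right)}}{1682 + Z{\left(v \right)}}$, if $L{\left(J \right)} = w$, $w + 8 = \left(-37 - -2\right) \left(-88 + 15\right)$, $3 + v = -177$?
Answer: $\frac{2547}{1502} \approx 1.6957$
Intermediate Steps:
$v = -180$ ($v = -3 - 177 = -180$)
$w = 2547$ ($w = -8 + \left(-37 - -2\right) \left(-88 + 15\right) = -8 + \left(-37 + 2\right) \left(-73\right) = -8 - -2555 = -8 + 2555 = 2547$)
$L{\left(J \right)} = 2547$
$\frac{L{\left(-266 \right)}}{1682 + Z{\left(v \right)}} = \frac{2547}{1682 - 180} = \frac{2547}{1502}$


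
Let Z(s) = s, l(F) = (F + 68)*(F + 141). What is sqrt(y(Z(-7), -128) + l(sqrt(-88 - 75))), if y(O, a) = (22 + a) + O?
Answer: sqrt(9312 + 209*I*sqrt(163)) ≈ 97.465 + 13.689*I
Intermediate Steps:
l(F) = (68 + F)*(141 + F)
y(O, a) = 22 + O + a
sqrt(y(Z(-7), -128) + l(sqrt(-88 - 75))) = sqrt((22 - 7 - 128) + (9588 + (sqrt(-88 - 75))**2 + 209*sqrt(-88 - 75))) = sqrt(-113 + (9588 + (sqrt(-163))**2 + 209*sqrt(-163))) = sqrt(-113 + (9588 + (I*sqrt(163))**2 + 209*(I*sqrt(163)))) = sqrt(-113 + (9588 - 163 + 209*I*sqrt(163))) = sqrt(-113 + (9425 + 209*I*sqrt(163))) = sqrt(9312 + 209*I*sqrt(163))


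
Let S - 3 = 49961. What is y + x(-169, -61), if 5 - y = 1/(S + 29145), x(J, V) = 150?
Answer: 12261894/79109 ≈ 155.00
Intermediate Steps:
S = 49964 (S = 3 + 49961 = 49964)
y = 395544/79109 (y = 5 - 1/(49964 + 29145) = 5 - 1/79109 = 395544/79109 ≈ 5.0000)
y + x(-169, -61) = 395544/79109 + 150 = 12261894/79109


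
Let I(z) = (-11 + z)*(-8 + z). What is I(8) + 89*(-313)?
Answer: -27857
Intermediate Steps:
I(8) + 89*(-313) = (88 + 8² - 19*8) + 89*(-313) = (88 + 64 - 152) - 27857 = 0 - 27857 = -27857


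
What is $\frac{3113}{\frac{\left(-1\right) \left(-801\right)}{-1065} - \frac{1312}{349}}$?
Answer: $- \frac{35062285}{50813} \approx -690.03$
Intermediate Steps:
$\frac{3113}{\frac{\left(-1\right) \left(-801\right)}{-1065} - \frac{1312}{349}} = \frac{3113}{801 \left(- \frac{1}{1065}\right) - \frac{1312}{349}} = \frac{3113}{- \frac{267}{355} - \frac{1312}{349}} = \frac{3113}{- \frac{558943}{123895}} = 3113 \left(- \frac{123895}{558943}\right) = - \frac{35062285}{50813}$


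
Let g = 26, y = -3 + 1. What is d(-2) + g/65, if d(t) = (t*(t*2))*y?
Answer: -78/5 ≈ -15.600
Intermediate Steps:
y = -2
d(t) = -4*t**2 (d(t) = (t*(t*2))*(-2) = (t*(2*t))*(-2) = (2*t**2)*(-2) = -4*t**2)
d(-2) + g/65 = -4*(-2)**2 + 26/65 = -4*4 + 26*(1/65) = -16 + 2/5 = -78/5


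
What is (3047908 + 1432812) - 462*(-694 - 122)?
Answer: 4857712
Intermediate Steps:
(3047908 + 1432812) - 462*(-694 - 122) = 4480720 - 462*(-816) = 4480720 + 376992 = 4857712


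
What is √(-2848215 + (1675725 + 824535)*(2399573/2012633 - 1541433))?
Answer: I*√318597900059984193283335/287519 ≈ 1.9632e+6*I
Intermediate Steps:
√(-2848215 + (1675725 + 824535)*(2399573/2012633 - 1541433)) = √(-2848215 + 2500260*(2399573*(1/2012633) - 1541433)) = √(-2848215 + 2500260*(2399573/2012633 - 1541433)) = √(-2848215 + 2500260*(-3102336523516/2012633)) = √(-2848215 - 1108092559469444880/287519) = √(-1108093378385373465/287519) = I*√318597900059984193283335/287519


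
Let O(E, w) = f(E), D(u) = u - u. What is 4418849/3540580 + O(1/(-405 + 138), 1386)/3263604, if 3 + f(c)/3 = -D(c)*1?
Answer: 300444612637/240730230215 ≈ 1.2481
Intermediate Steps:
D(u) = 0
f(c) = -9 (f(c) = -9 + 3*(-1*0*1) = -9 + 3*(0*1) = -9 + 3*0 = -9 + 0 = -9)
O(E, w) = -9
4418849/3540580 + O(1/(-405 + 138), 1386)/3263604 = 4418849/3540580 - 9/3263604 = 4418849*(1/3540580) - 9*1/3263604 = 4418849/3540580 - 3/1087868 = 300444612637/240730230215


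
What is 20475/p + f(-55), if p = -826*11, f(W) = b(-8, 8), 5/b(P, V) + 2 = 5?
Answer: -2285/3894 ≈ -0.58680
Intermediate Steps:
b(P, V) = 5/3 (b(P, V) = 5/(-2 + 5) = 5/3)
f(W) = 5/3
p = -9086
20475/p + f(-55) = 20475/(-9086) + 5/3 = 20475*(-1/9086) + 5/3 = -2925/1298 + 5/3 = -2285/3894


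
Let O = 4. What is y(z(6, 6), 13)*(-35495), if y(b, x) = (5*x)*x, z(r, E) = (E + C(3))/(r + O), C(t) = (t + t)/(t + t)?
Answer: -29993275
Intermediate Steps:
C(t) = 1 (C(t) = (2*t)/((2*t)) = (2*t)*(1/(2*t)) = 1)
z(r, E) = (1 + E)/(4 + r) (z(r, E) = (E + 1)/(r + 4) = (1 + E)/(4 + r))
y(b, x) = 5*x²
y(z(6, 6), 13)*(-35495) = (5*13²)*(-35495) = (5*169)*(-35495) = 845*(-35495) = -29993275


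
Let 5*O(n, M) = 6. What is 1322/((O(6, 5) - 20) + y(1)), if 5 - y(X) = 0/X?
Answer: -6610/69 ≈ -95.797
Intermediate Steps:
y(X) = 5 (y(X) = 5 - 0/X = 5 - 1*0 = 5 + 0 = 5)
O(n, M) = 6/5 (O(n, M) = (1/5)*6 = 6/5)
1322/((O(6, 5) - 20) + y(1)) = 1322/((6/5 - 20) + 5) = 1322/(-94/5 + 5) = 1322/(-69/5) = 1322*(-5/69) = -6610/69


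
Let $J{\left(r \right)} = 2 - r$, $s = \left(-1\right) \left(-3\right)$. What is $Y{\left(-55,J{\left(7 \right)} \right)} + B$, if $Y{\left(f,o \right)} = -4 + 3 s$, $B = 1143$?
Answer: $1148$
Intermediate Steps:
$s = 3$
$Y{\left(f,o \right)} = 5$ ($Y{\left(f,o \right)} = -4 + 3 \cdot 3 = -4 + 9 = 5$)
$Y{\left(-55,J{\left(7 \right)} \right)} + B = 5 + 1143 = 1148$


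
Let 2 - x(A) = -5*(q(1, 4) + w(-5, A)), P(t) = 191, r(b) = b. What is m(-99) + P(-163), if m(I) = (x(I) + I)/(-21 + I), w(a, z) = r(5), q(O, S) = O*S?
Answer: 5743/30 ≈ 191.43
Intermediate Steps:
w(a, z) = 5
x(A) = 47 (x(A) = 2 - (-5)*(1*4 + 5) = 2 - (-5)*(4 + 5) = 2 - (-5)*9 = 2 - 1*(-45) = 2 + 45 = 47)
m(I) = (47 + I)/(-21 + I)
m(-99) + P(-163) = (47 - 99)/(-21 - 99) + 191 = -52/(-120) + 191 = -1/120*(-52) + 191 = 13/30 + 191 = 5743/30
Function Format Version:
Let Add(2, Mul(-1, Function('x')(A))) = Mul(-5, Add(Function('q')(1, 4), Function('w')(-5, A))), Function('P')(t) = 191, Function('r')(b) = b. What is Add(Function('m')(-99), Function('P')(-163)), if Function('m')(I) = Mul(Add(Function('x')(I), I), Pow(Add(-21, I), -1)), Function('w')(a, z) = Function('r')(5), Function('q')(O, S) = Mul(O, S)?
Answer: Rational(5743, 30) ≈ 191.43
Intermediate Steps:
Function('w')(a, z) = 5
Function('x')(A) = 47 (Function('x')(A) = Add(2, Mul(-1, Mul(-5, Add(Mul(1, 4), 5)))) = Add(2, Mul(-1, Mul(-5, Add(4, 5)))) = Add(2, Mul(-1, Mul(-5, 9))) = Add(2, Mul(-1, -45)) = Add(2, 45) = 47)
Function('m')(I) = Mul(Pow(Add(-21, I), -1), Add(47, I)) (Function('m')(I) = Mul(Add(47, I), Pow(Add(-21, I), -1)) = Mul(Pow(Add(-21, I), -1), Add(47, I)))
Add(Function('m')(-99), Function('P')(-163)) = Add(Mul(Pow(Add(-21, -99), -1), Add(47, -99)), 191) = Add(Mul(Pow(-120, -1), -52), 191) = Add(Mul(Rational(-1, 120), -52), 191) = Add(Rational(13, 30), 191) = Rational(5743, 30)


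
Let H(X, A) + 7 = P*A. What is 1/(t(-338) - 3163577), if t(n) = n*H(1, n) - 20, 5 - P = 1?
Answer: -1/2704255 ≈ -3.6979e-7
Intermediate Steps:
P = 4 (P = 5 - 1*1 = 5 - 1 = 4)
H(X, A) = -7 + 4*A
t(n) = -20 + n*(-7 + 4*n) (t(n) = n*(-7 + 4*n) - 20 = -20 + n*(-7 + 4*n))
1/(t(-338) - 3163577) = 1/((-20 - 338*(-7 + 4*(-338))) - 3163577) = 1/((-20 - 338*(-7 - 1352)) - 3163577) = 1/((-20 - 338*(-1359)) - 3163577) = 1/((-20 + 459342) - 3163577) = 1/(459322 - 3163577) = 1/(-2704255) = -1/2704255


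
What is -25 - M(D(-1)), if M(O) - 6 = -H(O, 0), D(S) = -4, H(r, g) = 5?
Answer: -26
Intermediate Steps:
M(O) = 1 (M(O) = 6 - 1*5 = 6 - 5 = 1)
-25 - M(D(-1)) = -25 - 1*1 = -25 - 1 = -26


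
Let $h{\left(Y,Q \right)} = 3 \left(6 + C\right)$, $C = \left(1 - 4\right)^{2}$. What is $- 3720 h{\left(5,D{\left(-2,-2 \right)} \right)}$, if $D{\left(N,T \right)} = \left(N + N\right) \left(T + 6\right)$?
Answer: $-167400$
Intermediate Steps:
$D{\left(N,T \right)} = 2 N \left(6 + T\right)$
$C = 9$ ($C = \left(-3\right)^{2} = 9$)
$h{\left(Y,Q \right)} = 45$ ($h{\left(Y,Q \right)} = 3 \left(6 + 9\right) = 3 \cdot 15 = 45$)
$- 3720 h{\left(5,D{\left(-2,-2 \right)} \right)} = \left(-3720\right) 45 = -167400$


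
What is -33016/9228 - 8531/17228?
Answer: -161880929/39744996 ≈ -4.0730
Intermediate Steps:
-33016/9228 - 8531/17228 = -33016*1/9228 - 8531*1/17228 = -8254/2307 - 8531/17228 = -161880929/39744996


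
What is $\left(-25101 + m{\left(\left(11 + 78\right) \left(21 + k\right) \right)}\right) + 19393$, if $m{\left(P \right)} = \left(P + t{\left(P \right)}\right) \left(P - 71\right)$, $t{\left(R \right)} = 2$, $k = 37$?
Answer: $26284216$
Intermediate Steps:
$m{\left(P \right)} = \left(-71 + P\right) \left(2 + P\right)$ ($m{\left(P \right)} = \left(P + 2\right) \left(P - 71\right) = \left(2 + P\right) \left(-71 + P\right) = \left(-71 + P\right) \left(2 + P\right)$)
$\left(-25101 + m{\left(\left(11 + 78\right) \left(21 + k\right) \right)}\right) + 19393 = \left(-25101 - \left(142 - \left(11 + 78\right)^{2} \left(21 + 37\right)^{2} + 69 \left(11 + 78\right) \left(21 + 37\right)\right)\right) + 19393 = \left(-25101 - \left(142 - 26646244 + 69 \cdot 89 \cdot 58\right)\right) + 19393 = \left(-25101 - \left(356320 - 26646244\right)\right) + 19393 = \left(-25101 - -26289924\right) + 19393 = \left(-25101 + 26289924\right) + 19393 = 26264823 + 19393 = 26284216$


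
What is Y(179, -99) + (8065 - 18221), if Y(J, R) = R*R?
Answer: -355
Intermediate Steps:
Y(J, R) = R²
Y(179, -99) + (8065 - 18221) = (-99)² + (8065 - 18221) = 9801 - 10156 = -355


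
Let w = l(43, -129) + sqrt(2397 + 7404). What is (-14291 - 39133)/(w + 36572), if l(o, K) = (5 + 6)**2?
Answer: -106/73 ≈ -1.4521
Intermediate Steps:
l(o, K) = 121 (l(o, K) = 11**2 = 121)
w = 220 (w = 121 + sqrt(2397 + 7404) = 121 + sqrt(9801) = 121 + 99 = 220)
(-14291 - 39133)/(w + 36572) = (-14291 - 39133)/(220 + 36572) = -53424/36792 = -53424*1/36792 = -106/73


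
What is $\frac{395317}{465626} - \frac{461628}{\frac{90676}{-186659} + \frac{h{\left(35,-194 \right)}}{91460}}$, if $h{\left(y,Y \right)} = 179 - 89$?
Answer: $\frac{366952528809035168897}{385371990095890} \approx 9.522 \cdot 10^{5}$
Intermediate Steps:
$h{\left(y,Y \right)} = 90$
$\frac{395317}{465626} - \frac{461628}{\frac{90676}{-186659} + \frac{h{\left(35,-194 \right)}}{91460}} = \frac{395317}{465626} - \frac{461628}{\frac{90676}{-186659} + \frac{90}{91460}} = 395317 \cdot \frac{1}{465626} - \frac{461628}{90676 \left(- \frac{1}{186659}\right) + 90 \cdot \frac{1}{91460}} = \frac{395317}{465626} - \frac{461628}{- \frac{90676}{186659} + \frac{9}{9146}} = \frac{395317}{465626} - \frac{461628}{- \frac{827642765}{1707183214}} = \frac{395317}{465626} - - \frac{788083572712392}{827642765} = \frac{395317}{465626} + \frac{788083572712392}{827642765} = \frac{366952528809035168897}{385371990095890}$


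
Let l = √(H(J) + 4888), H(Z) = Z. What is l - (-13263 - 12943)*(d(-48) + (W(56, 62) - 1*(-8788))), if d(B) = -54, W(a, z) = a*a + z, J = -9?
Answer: 312689992 + √4879 ≈ 3.1269e+8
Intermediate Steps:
W(a, z) = z + a² (W(a, z) = a² + z = z + a²)
l = √4879 (l = √(-9 + 4888) = √4879 ≈ 69.850)
l - (-13263 - 12943)*(d(-48) + (W(56, 62) - 1*(-8788))) = √4879 - (-13263 - 12943)*(-54 + ((62 + 56²) - 1*(-8788))) = √4879 - (-26206)*(-54 + ((62 + 3136) + 8788)) = √4879 - (-26206)*(-54 + (3198 + 8788)) = √4879 - (-26206)*(-54 + 11986) = √4879 - (-26206)*11932 = √4879 - 1*(-312689992) = √4879 + 312689992 = 312689992 + √4879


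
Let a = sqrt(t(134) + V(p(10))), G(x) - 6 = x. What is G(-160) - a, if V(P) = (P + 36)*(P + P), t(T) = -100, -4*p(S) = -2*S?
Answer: -154 - sqrt(310) ≈ -171.61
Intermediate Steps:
G(x) = 6 + x
p(S) = S/2 (p(S) = -(-1)*S/2 = S/2)
V(P) = 2*P*(36 + P) (V(P) = (36 + P)*(2*P) = 2*P*(36 + P))
a = sqrt(310) (a = sqrt(-100 + 2*((1/2)*10)*(36 + (1/2)*10)) = sqrt(-100 + 2*5*(36 + 5)) = sqrt(-100 + 2*5*41) = sqrt(-100 + 410) = sqrt(310) ≈ 17.607)
G(-160) - a = (6 - 160) - sqrt(310) = -154 - sqrt(310)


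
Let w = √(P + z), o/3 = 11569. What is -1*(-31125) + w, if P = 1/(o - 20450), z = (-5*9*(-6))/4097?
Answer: 31125 + 11*√1860212855863/58410929 ≈ 31125.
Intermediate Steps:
o = 34707 (o = 3*11569 = 34707)
z = 270/4097 (z = -45*(-6)*(1/4097) = 270*(1/4097) = 270/4097 ≈ 0.065902)
P = 1/14257 (P = 1/(34707 - 20450) = 1/14257 ≈ 7.0141e-5)
w = 11*√1860212855863/58410929 (w = √(1/14257 + 270/4097) = √(3853487/58410929) = 11*√1860212855863/58410929 ≈ 0.25685)
-1*(-31125) + w = -1*(-31125) + 11*√1860212855863/58410929 = 31125 + 11*√1860212855863/58410929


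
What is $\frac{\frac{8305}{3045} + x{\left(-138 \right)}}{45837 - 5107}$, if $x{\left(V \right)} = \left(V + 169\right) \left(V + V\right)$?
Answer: $- \frac{5208943}{24804570} \approx -0.21$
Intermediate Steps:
$x{\left(V \right)} = 2 V \left(169 + V\right)$ ($x{\left(V \right)} = \left(169 + V\right) 2 V = 2 V \left(169 + V\right)$)
$\frac{\frac{8305}{3045} + x{\left(-138 \right)}}{45837 - 5107} = \frac{\frac{8305}{3045} + 2 \left(-138\right) \left(169 - 138\right)}{45837 - 5107} = \frac{8305 \cdot \frac{1}{3045} + 2 \left(-138\right) 31}{45837 + \left(-11861 + 6754\right)} = \frac{\frac{1661}{609} - 8556}{45837 - 5107} = - \frac{5208943}{609 \cdot 40730} = \left(- \frac{5208943}{609}\right) \frac{1}{40730} = - \frac{5208943}{24804570}$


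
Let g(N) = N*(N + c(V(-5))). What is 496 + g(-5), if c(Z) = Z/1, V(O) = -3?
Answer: 536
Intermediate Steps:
c(Z) = Z (c(Z) = Z*1 = Z)
g(N) = N*(-3 + N) (g(N) = N*(N - 3) = N*(-3 + N))
496 + g(-5) = 496 - 5*(-3 - 5) = 496 - 5*(-8) = 496 + 40 = 536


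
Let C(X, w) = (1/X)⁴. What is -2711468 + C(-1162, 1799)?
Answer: -4943436906548358847/1823158859536 ≈ -2.7115e+6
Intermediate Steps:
C(X, w) = X⁻⁴
-2711468 + C(-1162, 1799) = -2711468 + (-1162)⁻⁴ = -2711468 + 1/1823158859536 = -4943436906548358847/1823158859536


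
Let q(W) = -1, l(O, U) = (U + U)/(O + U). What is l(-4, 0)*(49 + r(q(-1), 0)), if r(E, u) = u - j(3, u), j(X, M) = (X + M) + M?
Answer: 0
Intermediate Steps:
j(X, M) = X + 2*M (j(X, M) = (M + X) + M = X + 2*M)
l(O, U) = 2*U/(O + U) (l(O, U) = (2*U)/(O + U) = 2*U/(O + U))
r(E, u) = -3 - u (r(E, u) = u - (3 + 2*u) = u + (-3 - 2*u) = -3 - u)
l(-4, 0)*(49 + r(q(-1), 0)) = (2*0/(-4 + 0))*(49 + (-3 - 1*0)) = (2*0/(-4))*(49 + (-3 + 0)) = (2*0*(-1/4))*(49 - 3) = 0*46 = 0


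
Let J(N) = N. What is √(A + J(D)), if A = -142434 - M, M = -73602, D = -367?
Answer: I*√69199 ≈ 263.06*I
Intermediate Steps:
A = -68832 (A = -142434 - 1*(-73602) = -142434 + 73602 = -68832)
√(A + J(D)) = √(-68832 - 367) = √(-69199) = I*√69199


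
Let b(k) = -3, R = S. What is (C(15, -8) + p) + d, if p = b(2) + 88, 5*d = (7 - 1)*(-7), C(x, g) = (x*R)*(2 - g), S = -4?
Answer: -2617/5 ≈ -523.40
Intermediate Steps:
R = -4
C(x, g) = -4*x*(2 - g) (C(x, g) = (x*(-4))*(2 - g) = (-4*x)*(2 - g) = -4*x*(2 - g))
d = -42/5 (d = ((7 - 1)*(-7))/5 = (6*(-7))/5 = (⅕)*(-42) = -42/5 ≈ -8.4000)
p = 85 (p = -3 + 88 = 85)
(C(15, -8) + p) + d = (4*15*(-2 - 8) + 85) - 42/5 = (4*15*(-10) + 85) - 42/5 = (-600 + 85) - 42/5 = -515 - 42/5 = -2617/5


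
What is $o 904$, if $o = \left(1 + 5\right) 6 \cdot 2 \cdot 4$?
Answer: $260352$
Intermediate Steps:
$o = 288$ ($o = 6 \cdot 6 \cdot 2 \cdot 4 = 36 \cdot 2 \cdot 4 = 72 \cdot 4 = 288$)
$o 904 = 288 \cdot 904 = 260352$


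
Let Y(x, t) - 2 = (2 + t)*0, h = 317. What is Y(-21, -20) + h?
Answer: 319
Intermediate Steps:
Y(x, t) = 2 (Y(x, t) = 2 + (2 + t)*0 = 2 + 0 = 2)
Y(-21, -20) + h = 2 + 317 = 319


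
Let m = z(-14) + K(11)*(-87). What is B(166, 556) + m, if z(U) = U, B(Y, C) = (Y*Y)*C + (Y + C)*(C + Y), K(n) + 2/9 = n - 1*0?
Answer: 47524405/3 ≈ 1.5841e+7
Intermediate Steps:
K(n) = -2/9 + n (K(n) = -2/9 + (n - 1*0) = -2/9 + (n + 0) = -2/9 + n)
B(Y, C) = (C + Y)² + C*Y² (B(Y, C) = Y²*C + (C + Y)*(C + Y) = C*Y² + (C + Y)² = (C + Y)² + C*Y²)
m = -2855/3 (m = -14 + (-2/9 + 11)*(-87) = -14 + (97/9)*(-87) = -14 - 2813/3 = -2855/3 ≈ -951.67)
B(166, 556) + m = ((556 + 166)² + 556*166²) - 2855/3 = (722² + 556*27556) - 2855/3 = (521284 + 15321136) - 2855/3 = 15842420 - 2855/3 = 47524405/3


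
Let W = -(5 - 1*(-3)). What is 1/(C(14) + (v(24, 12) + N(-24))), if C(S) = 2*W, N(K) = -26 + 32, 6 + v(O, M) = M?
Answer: -¼ ≈ -0.25000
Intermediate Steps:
v(O, M) = -6 + M
N(K) = 6
W = -8 (W = -(5 + 3) = -1*8 = -8)
C(S) = -16 (C(S) = 2*(-8) = -16)
1/(C(14) + (v(24, 12) + N(-24))) = 1/(-16 + ((-6 + 12) + 6)) = 1/(-16 + (6 + 6)) = 1/(-16 + 12) = 1/(-4) = -¼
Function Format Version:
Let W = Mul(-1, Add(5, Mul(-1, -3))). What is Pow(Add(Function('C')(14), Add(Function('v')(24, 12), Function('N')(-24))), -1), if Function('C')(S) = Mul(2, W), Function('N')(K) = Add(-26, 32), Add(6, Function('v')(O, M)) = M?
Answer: Rational(-1, 4) ≈ -0.25000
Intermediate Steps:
Function('v')(O, M) = Add(-6, M)
Function('N')(K) = 6
W = -8 (W = Mul(-1, Add(5, 3)) = Mul(-1, 8) = -8)
Function('C')(S) = -16 (Function('C')(S) = Mul(2, -8) = -16)
Pow(Add(Function('C')(14), Add(Function('v')(24, 12), Function('N')(-24))), -1) = Pow(Add(-16, Add(Add(-6, 12), 6)), -1) = Pow(Add(-16, Add(6, 6)), -1) = Pow(Add(-16, 12), -1) = Pow(-4, -1) = Rational(-1, 4)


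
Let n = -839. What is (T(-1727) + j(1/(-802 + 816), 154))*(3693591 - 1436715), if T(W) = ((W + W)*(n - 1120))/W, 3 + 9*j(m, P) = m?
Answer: -61902221838/7 ≈ -8.8432e+9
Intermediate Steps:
j(m, P) = -⅓ + m/9
T(W) = -3918 (T(W) = ((W + W)*(-839 - 1120))/W = ((2*W)*(-1959))/W = (-3918*W)/W = -3918)
(T(-1727) + j(1/(-802 + 816), 154))*(3693591 - 1436715) = (-3918 + (-⅓ + 1/(9*(-802 + 816))))*(3693591 - 1436715) = (-3918 + (-⅓ + (⅑)/14))*2256876 = (-3918 + (-⅓ + (⅑)*(1/14)))*2256876 = (-3918 + (-⅓ + 1/126))*2256876 = (-3918 - 41/126)*2256876 = -493709/126*2256876 = -61902221838/7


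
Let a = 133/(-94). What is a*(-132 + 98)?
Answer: 2261/47 ≈ 48.106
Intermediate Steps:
a = -133/94 (a = 133*(-1/94) = -133/94 ≈ -1.4149)
a*(-132 + 98) = -133*(-132 + 98)/94 = -133/94*(-34) = 2261/47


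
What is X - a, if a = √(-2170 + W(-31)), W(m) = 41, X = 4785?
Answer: 4785 - I*√2129 ≈ 4785.0 - 46.141*I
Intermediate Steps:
a = I*√2129 (a = √(-2170 + 41) = √(-2129) = I*√2129 ≈ 46.141*I)
X - a = 4785 - I*√2129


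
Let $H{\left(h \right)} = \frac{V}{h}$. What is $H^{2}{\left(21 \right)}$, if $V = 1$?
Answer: $\frac{1}{441} \approx 0.0022676$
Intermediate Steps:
$H{\left(h \right)} = \frac{1}{h}$ ($H{\left(h \right)} = 1 \frac{1}{h} = \frac{1}{h}$)
$H^{2}{\left(21 \right)} = \left(\frac{1}{21}\right)^{2} = \frac{1}{441}$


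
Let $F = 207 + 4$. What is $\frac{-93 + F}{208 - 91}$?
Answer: $\frac{118}{117} \approx 1.0085$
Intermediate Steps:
$F = 211$
$\frac{-93 + F}{208 - 91} = \frac{-93 + 211}{208 - 91} = \frac{118}{117}$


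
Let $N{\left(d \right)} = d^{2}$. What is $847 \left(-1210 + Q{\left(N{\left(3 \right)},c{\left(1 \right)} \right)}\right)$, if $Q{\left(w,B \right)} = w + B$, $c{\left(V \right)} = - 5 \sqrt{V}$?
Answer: $-1021482$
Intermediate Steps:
$Q{\left(w,B \right)} = B + w$
$847 \left(-1210 + Q{\left(N{\left(3 \right)},c{\left(1 \right)} \right)}\right) = 847 \left(-1210 + \left(- 5 \sqrt{1} + 3^{2}\right)\right) = 847 \left(-1210 + \left(\left(-5\right) 1 + 9\right)\right) = 847 \left(-1210 + \left(-5 + 9\right)\right) = 847 \left(-1210 + 4\right) = 847 \left(-1206\right) = -1021482$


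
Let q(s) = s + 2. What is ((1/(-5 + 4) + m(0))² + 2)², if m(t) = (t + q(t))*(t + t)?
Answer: 9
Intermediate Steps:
q(s) = 2 + s
m(t) = 2*t*(2 + 2*t) (m(t) = (t + (2 + t))*(t + t) = (2 + 2*t)*(2*t) = 2*t*(2 + 2*t))
((1/(-5 + 4) + m(0))² + 2)² = ((1/(-5 + 4) + 4*0*(1 + 0))² + 2)² = ((1/(-1) + 4*0*1)² + 2)² = ((-1 + 0)² + 2)² = ((-1)² + 2)² = (1 + 2)² = 3² = 9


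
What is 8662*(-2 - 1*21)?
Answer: -199226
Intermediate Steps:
8662*(-2 - 1*21) = 8662*(-2 - 21) = 8662*(-23) = -199226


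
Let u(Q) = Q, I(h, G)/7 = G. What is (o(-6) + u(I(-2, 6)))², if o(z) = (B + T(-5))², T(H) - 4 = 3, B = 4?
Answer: 26569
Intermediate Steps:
I(h, G) = 7*G
T(H) = 7 (T(H) = 4 + 3 = 7)
o(z) = 121 (o(z) = (4 + 7)² = 11² = 121)
(o(-6) + u(I(-2, 6)))² = (121 + 7*6)² = (121 + 42)² = 163² = 26569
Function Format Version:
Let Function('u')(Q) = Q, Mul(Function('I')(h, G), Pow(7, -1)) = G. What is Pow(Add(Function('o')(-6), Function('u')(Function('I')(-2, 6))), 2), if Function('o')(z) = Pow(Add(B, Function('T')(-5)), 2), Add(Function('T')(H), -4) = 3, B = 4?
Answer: 26569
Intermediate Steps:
Function('I')(h, G) = Mul(7, G)
Function('T')(H) = 7 (Function('T')(H) = Add(4, 3) = 7)
Function('o')(z) = 121 (Function('o')(z) = Pow(Add(4, 7), 2) = Pow(11, 2) = 121)
Pow(Add(Function('o')(-6), Function('u')(Function('I')(-2, 6))), 2) = Pow(Add(121, Mul(7, 6)), 2) = Pow(Add(121, 42), 2) = Pow(163, 2) = 26569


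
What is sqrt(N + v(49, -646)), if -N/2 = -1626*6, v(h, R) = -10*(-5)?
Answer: sqrt(19562) ≈ 139.86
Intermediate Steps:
v(h, R) = 50
N = 19512 (N = -(-3252)*6 = -2*(-9756) = 19512)
sqrt(N + v(49, -646)) = sqrt(19512 + 50) = sqrt(19562)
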